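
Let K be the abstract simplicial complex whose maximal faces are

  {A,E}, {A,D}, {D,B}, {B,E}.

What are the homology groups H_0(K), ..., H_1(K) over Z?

H_0 ≅ Z,  H_1 ≅ Z.

Fix the vertex order A < B < D < E and write every simplex with vertices in increasing order. Then dim K = 1 and the simplices of K are:

  0-simplices (4): A, B, D, E
  1-simplices (4): AD, AE, BD, BE

so the chain groups are C_0 ≅ Z^4, C_1 ≅ Z^4.

Boundary ∂_1: C_1 → C_0 sends each edge [p,q] (with p < q) to q − p. For instance
  ∂AD = D − A.
This gives a 4×4 integer matrix of rank 3; reducing to Smith normal form yields diagonal entries (1,1,1).

Computing H_k = (kernel of ∂_k) / (image of ∂_{k+1}):

  H_0: rank C_0 − rank ∂_1 = 4 − 3 = 1, and the invariant factors of ∂_1 are all 1, so H_0 ≅ Z.
  H_1: rank ker ∂_1 − rank ∂_2 = (4 − 3) − 0 = 1, and there is no ∂_2, so H_1 ≅ Z.

As a check, the Euler characteristic is 4 − 4 = 0, which agrees with 1 − 1 = 0.
(K is a triangulation of the circle S^1.)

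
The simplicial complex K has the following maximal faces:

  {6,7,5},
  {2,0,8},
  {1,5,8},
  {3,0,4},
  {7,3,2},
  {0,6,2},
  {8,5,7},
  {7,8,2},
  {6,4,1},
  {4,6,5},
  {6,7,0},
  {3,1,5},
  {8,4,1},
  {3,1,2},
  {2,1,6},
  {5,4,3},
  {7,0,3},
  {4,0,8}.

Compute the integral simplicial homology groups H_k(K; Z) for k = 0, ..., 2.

H_0 ≅ Z,  H_1 ≅ Z ⊕ Z/2Z,  H_2 = 0.

K has 9 vertices, 27 edges, 18 triangles.
rank ∂_0 = 0, rank ∂_1 = 8 ⇒ b_0 = 9 − 0 − 8 = 1; all invariant factors of ∂_1 are 1 so no torsion. So H_0 ≅ Z.
rank ∂_1 = 8, rank ∂_2 = 18 ⇒ b_1 = 27 − 8 − 18 = 1; ∂_2 has invariant factor(s) [2] giving torsion. So H_1 ≅ Z ⊕ Z/2Z.
rank ∂_2 = 18, rank ∂_3 = 0 ⇒ b_2 = 18 − 18 − 0 = 0. So H_2 ≅ 0.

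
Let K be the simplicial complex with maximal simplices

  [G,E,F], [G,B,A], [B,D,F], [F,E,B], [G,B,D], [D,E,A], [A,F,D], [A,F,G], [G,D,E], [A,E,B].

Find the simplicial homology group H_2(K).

H_2 ≅ 0.

Take the total order A < B < D < E < F < G on the vertex set. Then K (dimension 2) consists of the simplices:

  0-simplices (6): A, B, D, E, F, G
  1-simplices (15): AB, AD, AE, AF, AG, BD, BE, BF, BG, DE, DF, DG, EF, EG, FG
  2-simplices (10): ABE, ABG, ADE, ADF, AFG, BDF, BDG, BEF, DEG, EFG

giving chain groups C_0 ≅ Z^6, C_1 ≅ Z^15, C_2 ≅ Z^10.

∂_1: C_1 → C_0 sends each edge [p,q] (with p < q) to q − p. For instance
  ∂AB = B − A.
The resulting 6×15 matrix has rank 5, and its Smith normal form has invariant factors (1,1,1,1,1).

∂_2: C_2 → C_1 sends each 2-simplex [p,q,r] to [q,r] − [p,r] + [p,q]. For instance
  ∂BDG = DG − BG + BD,
  ∂ABE = BE − AE + AB.
The resulting 15×10 matrix has rank 10, and its Smith normal form has invariant factors (1,1,1,1,1,1,1,1,1,2).

Reading off H_k = ker ∂_k / im ∂_{k+1}:

  H_2: rank ker ∂_2 − rank ∂_3 = (10 − 10) − 0 = 0, and there is no ∂_3, so H_2 = 0.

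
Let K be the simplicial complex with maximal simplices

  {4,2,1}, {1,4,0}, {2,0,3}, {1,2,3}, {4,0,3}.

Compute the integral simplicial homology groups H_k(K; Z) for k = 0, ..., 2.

H_0 = Z,  H_1 = Z,  H_2 = 0.

Take the total order 0 < 1 < 2 < 3 < 4 on the vertex set. Then K (dimension 2) consists of the simplices:

  0-simplices (5): [0], [1], [2], [3], [4]
  1-simplices (10): [0,1], [0,2], [0,3], [0,4], [1,2], [1,3], [1,4], [2,3], [2,4], [3,4]
  2-simplices (5): [0,1,4], [0,2,3], [0,3,4], [1,2,3], [1,2,4]

giving chain groups C_0 ≅ Z^5, C_1 ≅ Z^10, C_2 ≅ Z^5.

∂_1: C_1 → C_0 maps an edge to its endpoints' difference, ∂[p,q] = q − p.
The 5×10 boundary matrix has rank 4 and Smith normal form diag(1,1,1,1).

∂_2: C_2 → C_1 acts by ∂[p,q,r] = [q,r] − [p,r] + [p,q]. For instance
  ∂[0,2,3] = [2,3] − [0,3] + [0,2],
  ∂[1,2,4] = [2,4] − [1,4] + [1,2].
The 10×5 boundary matrix has rank 5 and Smith normal form diag(1,1,1,1,1).

Reading off H_k = ker ∂_k / im ∂_{k+1}:

  H_0: rank C_0 − rank ∂_1 = 5 − 4 = 1, and the invariant factors of ∂_1 are all 1, so H_0 ≅ Z.
  H_1: rank ker ∂_1 − rank ∂_2 = (10 − 4) − 5 = 1, and the invariant factors of ∂_2 are all 1, so H_1 ≅ Z.
  H_2: rank ker ∂_2 − rank ∂_3 = (5 − 5) − 0 = 0, and there is no ∂_3, so H_2 ≅ 0.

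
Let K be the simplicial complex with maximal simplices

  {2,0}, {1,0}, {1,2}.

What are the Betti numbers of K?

K has 3 vertices, 3 edges.
rank ∂_0 = 0, rank ∂_1 = 2 ⇒ b_0 = 3 − 0 − 2 = 1; all invariant factors of ∂_1 are 1 so no torsion. So H_0 = Z.
rank ∂_1 = 2, rank ∂_2 = 0 ⇒ b_1 = 3 − 2 − 0 = 1. So H_1 = Z.

b_0 = 1, b_1 = 1.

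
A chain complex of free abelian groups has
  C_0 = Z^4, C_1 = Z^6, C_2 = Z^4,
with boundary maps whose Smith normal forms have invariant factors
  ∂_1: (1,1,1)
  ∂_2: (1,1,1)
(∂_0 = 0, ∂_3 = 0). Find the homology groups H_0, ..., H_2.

H_0: b_0 = 4 − 0 − 3 = 1; torsion from ∂_1 factors > 1: none. So H_0 ≅ Z.
H_1: b_1 = 6 − 3 − 3 = 0; torsion from ∂_2 factors > 1: none. So H_1 ≅ 0.
H_2: b_2 = 4 − 3 − 0 = 1; torsion from ∂_3 factors > 1: none. So H_2 ≅ Z.

H_0 ≅ Z,  H_1 = 0,  H_2 ≅ Z.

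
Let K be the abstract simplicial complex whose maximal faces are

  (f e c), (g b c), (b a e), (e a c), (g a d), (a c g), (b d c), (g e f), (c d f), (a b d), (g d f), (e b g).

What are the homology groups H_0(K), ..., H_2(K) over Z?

H_0 ≅ Z,  H_1 ≅ Z/2,  H_2 = 0.

K has 7 vertices, 18 edges, 12 triangles.
rank ∂_0 = 0, rank ∂_1 = 6 ⇒ b_0 = 7 − 0 − 6 = 1; all invariant factors of ∂_1 are 1 so no torsion. So H_0 ≅ Z.
rank ∂_1 = 6, rank ∂_2 = 12 ⇒ b_1 = 18 − 6 − 12 = 0; ∂_2 has invariant factor(s) [2] giving torsion. So H_1 ≅ Z/2.
rank ∂_2 = 12, rank ∂_3 = 0 ⇒ b_2 = 12 − 12 − 0 = 0. So H_2 ≅ 0.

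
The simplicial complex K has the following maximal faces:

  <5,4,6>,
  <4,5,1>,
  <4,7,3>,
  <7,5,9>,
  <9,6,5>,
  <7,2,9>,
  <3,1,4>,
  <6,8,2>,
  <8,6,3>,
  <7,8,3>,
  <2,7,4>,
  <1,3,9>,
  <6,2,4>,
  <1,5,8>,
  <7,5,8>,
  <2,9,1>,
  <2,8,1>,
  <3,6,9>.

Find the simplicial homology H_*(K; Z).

Fix the vertex order 1 < 2 < 3 < 4 < 5 < 6 < 7 < 8 < 9 and write every simplex with vertices in increasing order. Then dim K = 2 and the simplices of K are:

  0-simplices (9): [1], [2], [3], [4], [5], [6], [7], [8], [9]
  1-simplices (27): (27 of them)
  2-simplices (18): [1,2,8], [1,2,9], [1,3,4], [1,3,9], [1,4,5], [1,5,8], [2,4,6], [2,4,7], [2,6,8], [2,7,9], [3,4,7], [3,6,8], [3,6,9], [3,7,8], [4,5,6], [5,6,9], [5,7,8], [5,7,9]

so the chain groups are C_0 ≅ Z^9, C_1 ≅ Z^27, C_2 ≅ Z^18.

∂_1: C_1 → C_0 is given by ∂[p,q] = [q] − [p].
The resulting 9×27 matrix has rank 8, and its Smith normal form has invariant factors (1,1,1,1,1,1,1,1).

The boundary map ∂_2: C_2 → C_1 maps a triangle to the signed sum of its edges. For instance
  ∂[2,6,8] = [6,8] − [2,8] + [2,6],
  ∂[2,7,9] = [7,9] − [2,9] + [2,7].
The resulting 27×18 matrix has rank 17, and its Smith normal form has invariant factors (1,1,1,1,1,1,1,1,1,1,1,1,1,1,1,1,1).

From H_k ≅ ker(∂_k) / im(∂_{k+1}) we obtain:

  H_0: rank C_0 − rank ∂_1 = 9 − 8 = 1, and the invariant factors of ∂_1 are all 1, so H_0 = Z.
  H_1: rank ker ∂_1 − rank ∂_2 = (27 − 8) − 17 = 2, and the invariant factors of ∂_2 are all 1, so H_1 = Z^2.
  H_2: rank ker ∂_2 − rank ∂_3 = (18 − 17) − 0 = 1, and there is no ∂_3, so H_2 = Z.

H_0 = Z,  H_1 = Z^2,  H_2 = Z.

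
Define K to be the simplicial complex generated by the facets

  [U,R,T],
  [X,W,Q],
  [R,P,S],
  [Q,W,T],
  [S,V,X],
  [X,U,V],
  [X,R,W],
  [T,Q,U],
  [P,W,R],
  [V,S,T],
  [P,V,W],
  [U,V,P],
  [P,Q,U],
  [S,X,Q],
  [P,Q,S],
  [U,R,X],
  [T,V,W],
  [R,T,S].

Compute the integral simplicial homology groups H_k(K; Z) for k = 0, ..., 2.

H_0 = Z,  H_1 = Z^2,  H_2 = Z.

Take the total order P < Q < R < S < T < U < V < W < X on the vertex set. Then K (dimension 2) consists of the simplices:

  0-simplices (9): P, Q, R, S, T, U, V, W, X
  1-simplices (27): PQ, PR, PS, PU, PV, PW, QS, QT, QU, QW, QX, RS, RT, RU, RW, RX, ST, SV, SX, TU, TV, TW, UV, UX, VW, VX, WX
  2-simplices (18): PQS, PQU, PRS, PRW, PUV, PVW, QSX, QTU, QTW, QWX, RST, RTU, RUX, RWX, STV, SVX, TVW, UVX

Hence C_0 ≅ Z^9, C_1 ≅ Z^27, C_2 ≅ Z^18.

∂_1: C_1 → C_0 sends each edge [p,q] (with p < q) to q − p.
The resulting 9×27 matrix has rank 8, and its Smith normal form has invariant factors (1,1,1,1,1,1,1,1).

Boundary ∂_2: C_2 → C_1 maps a triangle to the signed sum of its edges. For instance
  ∂RWX = WX − RX + RW,
  ∂RST = ST − RT + RS.
As a 27×18 matrix over Z this has rank 17, with invariant factors (1,1,1,1,1,1,1,1,1,1,1,1,1,1,1,1,1).

Computing H_k = (kernel of ∂_k) / (image of ∂_{k+1}):

  H_0: rank C_0 − rank ∂_1 = 9 − 8 = 1, and the invariant factors of ∂_1 are all 1, so H_0 = Z.
  H_1: rank ker ∂_1 − rank ∂_2 = (27 − 8) − 17 = 2, and the invariant factors of ∂_2 are all 1, so H_1 = Z^2.
  H_2: rank ker ∂_2 − rank ∂_3 = (18 − 17) − 0 = 1, and there is no ∂_3, so H_2 = Z.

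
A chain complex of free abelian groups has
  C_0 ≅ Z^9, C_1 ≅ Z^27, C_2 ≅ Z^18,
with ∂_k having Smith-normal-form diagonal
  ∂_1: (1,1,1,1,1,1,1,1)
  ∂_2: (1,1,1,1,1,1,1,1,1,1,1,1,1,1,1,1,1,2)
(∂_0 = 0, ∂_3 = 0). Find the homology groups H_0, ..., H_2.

H_0: b_0 = 9 − 0 − 8 = 1; torsion from ∂_1 factors > 1: none. So H_0 ≅ Z.
H_1: b_1 = 27 − 8 − 18 = 1; torsion from ∂_2 factors > 1: [2]. So H_1 ≅ Z ⊕ Z/2Z.
H_2: b_2 = 18 − 18 − 0 = 0; torsion from ∂_3 factors > 1: none. So H_2 ≅ 0.

H_0 ≅ Z,  H_1 ≅ Z ⊕ Z/2Z,  H_2 = 0.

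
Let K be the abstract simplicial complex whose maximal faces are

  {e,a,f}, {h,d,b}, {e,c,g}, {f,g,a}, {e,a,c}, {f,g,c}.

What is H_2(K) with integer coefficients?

Take the total order a < b < c < d < e < f < g < h on the vertex set. Then K (dimension 2) consists of the simplices:

  0-simplices (8): a, b, c, d, e, f, g, h
  1-simplices (13): ac, ae, af, ag, bd, bh, ce, cf, cg, dh, ef, eg, fg
  2-simplices (6): ace, aef, afg, bdh, ceg, cfg

so the chain groups are C_0 ≅ Z^8, C_1 ≅ Z^13, C_2 ≅ Z^6.

Boundary ∂_1: C_1 → C_0 sends each edge [p,q] (with p < q) to q − p.
As a 8×13 matrix over Z this has rank 6, with invariant factors (1,1,1,1,1,1).

The boundary map ∂_2: C_2 → C_1 maps a triangle to the signed sum of its edges. For instance
  ∂cfg = fg − cg + cf,
  ∂ace = ce − ae + ac.
This gives a 13×6 integer matrix of rank 6; reducing to Smith normal form yields diagonal entries (1,1,1,1,1,1).

Computing H_k = (kernel of ∂_k) / (image of ∂_{k+1}):

  H_2: rank ker ∂_2 − rank ∂_3 = (6 − 6) − 0 = 0, and there is no ∂_3, so H_2 = 0.

H_2 = 0.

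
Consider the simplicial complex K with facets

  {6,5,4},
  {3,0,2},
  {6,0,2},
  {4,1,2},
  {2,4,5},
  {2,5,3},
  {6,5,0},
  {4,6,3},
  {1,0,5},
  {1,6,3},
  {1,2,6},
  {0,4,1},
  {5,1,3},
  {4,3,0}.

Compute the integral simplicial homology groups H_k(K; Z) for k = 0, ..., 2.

Take the total order 0 < 1 < 2 < 3 < 4 < 5 < 6 on the vertex set. Then K (dimension 2) consists of the simplices:

  0-simplices (7): [0], [1], [2], [3], [4], [5], [6]
  1-simplices (21): [0,1], [0,2], [0,3], [0,4], [0,5], [0,6], [1,2], [1,3], [1,4], [1,5], [1,6], [2,3], [2,4], [2,5], [2,6], [3,4], [3,5], [3,6], [4,5], [4,6], [5,6]
  2-simplices (14): [0,1,4], [0,1,5], [0,2,3], [0,2,6], [0,3,4], [0,5,6], [1,2,4], [1,2,6], [1,3,5], [1,3,6], [2,3,5], [2,4,5], [3,4,6], [4,5,6]

so the chain groups are C_0 ≅ Z^7, C_1 ≅ Z^21, C_2 ≅ Z^14.

∂_1: C_1 → C_0 is given by ∂[p,q] = [q] − [p]. For instance
  ∂[0,4] = [4] − [0].
The resulting 7×21 matrix has rank 6, and its Smith normal form has invariant factors (1,1,1,1,1,1).

Boundary ∂_2: C_2 → C_1 sends each 2-simplex [p,q,r] to [q,r] − [p,r] + [p,q]. For instance
  ∂[0,2,3] = [2,3] − [0,3] + [0,2],
  ∂[0,1,4] = [1,4] − [0,4] + [0,1].
The 21×14 boundary matrix has rank 13 and Smith normal form diag(1,1,1,1,1,1,1,1,1,1,1,1,1).

From H_k ≅ ker(∂_k) / im(∂_{k+1}) we obtain:

  H_0: rank C_0 − rank ∂_1 = 7 − 6 = 1, and the invariant factors of ∂_1 are all 1, so H_0 = Z.
  H_1: rank ker ∂_1 − rank ∂_2 = (21 − 6) − 13 = 2, and the invariant factors of ∂_2 are all 1, so H_1 = Z^2.
  H_2: rank ker ∂_2 − rank ∂_3 = (14 − 13) − 0 = 1, and there is no ∂_3, so H_2 = Z.

(K is a triangulation of the torus T^2.)

H_0 = Z,  H_1 = Z^2,  H_2 = Z.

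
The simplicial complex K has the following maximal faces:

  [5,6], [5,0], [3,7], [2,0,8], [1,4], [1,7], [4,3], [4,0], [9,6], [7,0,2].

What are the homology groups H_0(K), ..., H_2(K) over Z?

Take the total order 0 < 1 < 2 < 3 < 4 < 5 < 6 < 7 < 8 < 9 on the vertex set. Then K (dimension 2) consists of the simplices:

  0-simplices (10): [0], [1], [2], [3], [4], [5], [6], [7], [8], [9]
  1-simplices (13): [0,2], [0,4], [0,5], [0,7], [0,8], [1,4], [1,7], [2,7], [2,8], [3,4], [3,7], [5,6], [6,9]
  2-simplices (2): [0,2,7], [0,2,8]

so the chain groups are C_0 ≅ Z^10, C_1 ≅ Z^13, C_2 ≅ Z^2.

Boundary ∂_1: C_1 → C_0 is given by ∂[p,q] = [q] − [p].
The resulting 10×13 matrix has rank 9, and its Smith normal form has invariant factors (1,1,1,1,1,1,1,1,1).

The boundary map ∂_2: C_2 → C_1 sends each 2-simplex [p,q,r] to [q,r] − [p,r] + [p,q]. For instance
  ∂[0,2,8] = [2,8] − [0,8] + [0,2],
  ∂[0,2,7] = [2,7] − [0,7] + [0,2].
The 13×2 boundary matrix has rank 2 and Smith normal form diag(1,1).

Reading off H_k = ker ∂_k / im ∂_{k+1}:

  H_0: rank C_0 − rank ∂_1 = 10 − 9 = 1, and the invariant factors of ∂_1 are all 1, so H_0 ≅ Z.
  H_1: rank ker ∂_1 − rank ∂_2 = (13 − 9) − 2 = 2, and the invariant factors of ∂_2 are all 1, so H_1 ≅ Z^2.
  H_2: rank ker ∂_2 − rank ∂_3 = (2 − 2) − 0 = 0, and there is no ∂_3, so H_2 ≅ 0.

H_0 = Z,  H_1 = Z^2,  H_2 = 0.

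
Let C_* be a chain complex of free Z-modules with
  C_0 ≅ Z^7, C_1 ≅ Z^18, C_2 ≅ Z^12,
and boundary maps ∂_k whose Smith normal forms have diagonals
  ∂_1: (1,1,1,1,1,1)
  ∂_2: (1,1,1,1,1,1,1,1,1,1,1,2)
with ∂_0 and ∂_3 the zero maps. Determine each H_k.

H_0: b_0 = 7 − 0 − 6 = 1; torsion from ∂_1 factors > 1: none. So H_0 ≅ Z.
H_1: b_1 = 18 − 6 − 12 = 0; torsion from ∂_2 factors > 1: [2]. So H_1 ≅ Z/2.
H_2: b_2 = 12 − 12 − 0 = 0; torsion from ∂_3 factors > 1: none. So H_2 ≅ 0.

H_0 ≅ Z,  H_1 ≅ Z/2,  H_2 = 0.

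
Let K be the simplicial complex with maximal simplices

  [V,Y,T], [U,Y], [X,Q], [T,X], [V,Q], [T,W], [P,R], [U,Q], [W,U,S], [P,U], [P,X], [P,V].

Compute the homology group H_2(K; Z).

H_2 = 0.

We work with the vertex ordering P < Q < R < S < T < U < V < W < X < Y. The simplices of K, each written with vertices in increasing order, are:

  0-simplices (10): P, Q, R, S, T, U, V, W, X, Y
  1-simplices (16): PR, PU, PV, PX, QU, QV, QX, SU, SW, TV, TW, TX, TY, UW, UY, VY
  2-simplices (2): SUW, TVY

giving chain groups C_0 ≅ Z^10, C_1 ≅ Z^16, C_2 ≅ Z^2.

∂_1: C_1 → C_0 is given by ∂[p,q] = [q] − [p].
The 10×16 boundary matrix has rank 9 and Smith normal form diag(1,1,1,1,1,1,1,1,1).

Boundary ∂_2: C_2 → C_1 acts by ∂[p,q,r] = [q,r] − [p,r] + [p,q]. For instance
  ∂SUW = UW − SW + SU,
  ∂TVY = VY − TY + TV.
This gives a 16×2 integer matrix of rank 2; reducing to Smith normal form yields diagonal entries (1,1).

Computing H_k = (kernel of ∂_k) / (image of ∂_{k+1}):

  H_2: rank ker ∂_2 − rank ∂_3 = (2 − 2) − 0 = 0, and there is no ∂_3, so H_2 = 0.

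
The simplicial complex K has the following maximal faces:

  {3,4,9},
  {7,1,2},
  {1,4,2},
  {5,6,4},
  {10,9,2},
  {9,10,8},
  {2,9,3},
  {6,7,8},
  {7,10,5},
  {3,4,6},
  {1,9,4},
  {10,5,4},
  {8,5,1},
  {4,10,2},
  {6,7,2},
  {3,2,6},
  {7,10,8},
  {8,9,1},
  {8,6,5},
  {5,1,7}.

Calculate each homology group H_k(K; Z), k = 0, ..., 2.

We work with the vertex ordering 1 < 2 < 3 < 4 < 5 < 6 < 7 < 8 < 9 < 10. The simplices of K, each written with vertices in increasing order, are:

  0-simplices (10): [1], [2], [3], [4], [5], [6], [7], [8], [9], [10]
  1-simplices (30): (30 of them)
  2-simplices (20): (20 of them)

giving chain groups C_0 ≅ Z^10, C_1 ≅ Z^30, C_2 ≅ Z^20.

The boundary map ∂_1: C_1 → C_0 maps an edge to its endpoints' difference, ∂[p,q] = q − p.
The 10×30 boundary matrix has rank 9 and Smith normal form diag(1,1,1,1,1,1,1,1,1).

∂_2: C_2 → C_1 acts by ∂[p,q,r] = [q,r] − [p,r] + [p,q]. For instance
  ∂[2,9,10] = [9,10] − [2,10] + [2,9],
  ∂[2,6,7] = [6,7] − [2,7] + [2,6].
The resulting 30×20 matrix has rank 20, and its Smith normal form has invariant factors (1,1,1,1,1,1,1,1,1,1,1,1,1,1,1,1,1,1,1,2).

Computing H_k = (kernel of ∂_k) / (image of ∂_{k+1}):

  H_0: rank C_0 − rank ∂_1 = 10 − 9 = 1, and the invariant factors of ∂_1 are all 1, so H_0 = Z.
  H_1: rank ker ∂_1 − rank ∂_2 = (30 − 9) − 20 = 1, and ∂_2 has invariant factor 2 > 1, so H_1 = Z ⊕ Z/2.
  H_2: rank ker ∂_2 − rank ∂_3 = (20 − 20) − 0 = 0, and there is no ∂_3, so H_2 = 0.

(K is a triangulation of the Klein bottle.)

H_0 = Z,  H_1 = Z ⊕ Z/2,  H_2 = 0.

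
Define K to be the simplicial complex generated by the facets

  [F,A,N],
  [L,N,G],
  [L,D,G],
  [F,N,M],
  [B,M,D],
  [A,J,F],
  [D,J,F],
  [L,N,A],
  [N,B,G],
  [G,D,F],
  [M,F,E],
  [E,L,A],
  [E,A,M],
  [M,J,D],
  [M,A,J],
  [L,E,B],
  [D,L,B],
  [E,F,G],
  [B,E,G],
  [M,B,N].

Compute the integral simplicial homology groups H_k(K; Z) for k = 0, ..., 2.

H_0 = Z,  H_1 = Z ⊕ Z/2Z,  H_2 = 0.

Fix the vertex order A < B < D < E < F < G < J < L < M < N and write every simplex with vertices in increasing order. Then dim K = 2 and the simplices of K are:

  0-simplices (10): A, B, D, E, F, G, J, L, M, N
  1-simplices (30): AE, AF, AJ, AL, AM, AN, BD, BE, BG, BL, BM, BN, DF, DG, DJ, DL, DM, EF, EG, EL, EM, FG, FJ, FM, FN, GL, GN, JM, LN, MN
  2-simplices (20): AEL, AEM, AFJ, AFN, AJM, ALN, BDL, BDM, BEG, BEL, BGN, BMN, DFG, DFJ, DGL, DJM, EFG, EFM, FMN, GLN

Hence C_0 ≅ Z^10, C_1 ≅ Z^30, C_2 ≅ Z^20.

∂_1: C_1 → C_0 maps an edge to its endpoints' difference, ∂[p,q] = q − p. For instance
  ∂JM = M − J.
The resulting 10×30 matrix has rank 9, and its Smith normal form has invariant factors (1,1,1,1,1,1,1,1,1).

Boundary ∂_2: C_2 → C_1 maps a triangle to the signed sum of its edges. For instance
  ∂BDM = DM − BM + BD,
  ∂DJM = JM − DM + DJ.
This gives a 30×20 integer matrix of rank 20; reducing to Smith normal form yields diagonal entries (1,1,1,1,1,1,1,1,1,1,1,1,1,1,1,1,1,1,1,2).

From H_k ≅ ker(∂_k) / im(∂_{k+1}) we obtain:

  H_0: rank C_0 − rank ∂_1 = 10 − 9 = 1, and the invariant factors of ∂_1 are all 1, so H_0 = Z.
  H_1: rank ker ∂_1 − rank ∂_2 = (30 − 9) − 20 = 1, and ∂_2 has invariant factor 2 > 1, so H_1 = Z ⊕ Z/2Z.
  H_2: rank ker ∂_2 − rank ∂_3 = (20 − 20) − 0 = 0, and there is no ∂_3, so H_2 = 0.

As a check, the Euler characteristic is 10 − 30 + 20 = 0, which agrees with 1 − 1 + 0 = 0.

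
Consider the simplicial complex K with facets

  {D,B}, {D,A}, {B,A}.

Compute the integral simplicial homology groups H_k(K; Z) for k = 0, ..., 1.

H_0 ≅ Z,  H_1 ≅ Z.

Take the total order A < B < D on the vertex set. Then K (dimension 1) consists of the simplices:

  0-simplices (3): A, B, D
  1-simplices (3): AB, AD, BD

Hence C_0 ≅ Z^3, C_1 ≅ Z^3.

∂_1: C_1 → C_0 maps an edge to its endpoints' difference, ∂[p,q] = q − p. For instance
  ∂BD = D − B.
The 3×3 boundary matrix has rank 2 and Smith normal form diag(1,1).

Computing H_k = (kernel of ∂_k) / (image of ∂_{k+1}):

  H_0: rank C_0 − rank ∂_1 = 3 − 2 = 1, and the invariant factors of ∂_1 are all 1, so H_0 ≅ Z.
  H_1: rank ker ∂_1 − rank ∂_2 = (3 − 2) − 0 = 1, and there is no ∂_2, so H_1 ≅ Z.

As a check, the Euler characteristic is 3 − 3 = 0, which agrees with 1 − 1 = 0.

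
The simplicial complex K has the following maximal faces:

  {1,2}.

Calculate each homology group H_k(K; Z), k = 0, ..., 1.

H_0 ≅ Z,  H_1 = 0.

Take the total order 1 < 2 on the vertex set. Then K (dimension 1) consists of the simplices:

  0-simplices (2): [1], [2]
  1-simplices (1): [1,2]

giving chain groups C_0 ≅ Z^2, C_1 ≅ Z^1.

∂_1: C_1 → C_0 maps an edge to its endpoints' difference, ∂[p,q] = q − p.
The 2×1 boundary matrix has rank 1 and Smith normal form diag(1).

Reading off H_k = ker ∂_k / im ∂_{k+1}:

  H_0: rank C_0 − rank ∂_1 = 2 − 1 = 1, and the invariant factors of ∂_1 are all 1, so H_0 = Z.
  H_1: rank ker ∂_1 − rank ∂_2 = (1 − 1) − 0 = 0, and there is no ∂_2, so H_1 = 0.

As a check, the Euler characteristic is 2 − 1 = 1, which agrees with 1 − 0 = 1.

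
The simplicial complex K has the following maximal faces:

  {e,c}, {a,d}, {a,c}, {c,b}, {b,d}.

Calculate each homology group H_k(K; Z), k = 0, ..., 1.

Fix the vertex order a < b < c < d < e and write every simplex with vertices in increasing order. Then dim K = 1 and the simplices of K are:

  0-simplices (5): a, b, c, d, e
  1-simplices (5): ac, ad, bc, bd, ce

so the chain groups are C_0 ≅ Z^5, C_1 ≅ Z^5.

∂_1: C_1 → C_0 is given by ∂[p,q] = [q] − [p]. For instance
  ∂ce = e − c.
The resulting 5×5 matrix has rank 4, and its Smith normal form has invariant factors (1,1,1,1).

Now H_k = ker ∂_k / im ∂_{k+1}, so:

  H_0: rank C_0 − rank ∂_1 = 5 − 4 = 1, and the invariant factors of ∂_1 are all 1, so H_0 = Z.
  H_1: rank ker ∂_1 − rank ∂_2 = (5 − 4) − 0 = 1, and there is no ∂_2, so H_1 = Z.

H_0 = Z,  H_1 = Z.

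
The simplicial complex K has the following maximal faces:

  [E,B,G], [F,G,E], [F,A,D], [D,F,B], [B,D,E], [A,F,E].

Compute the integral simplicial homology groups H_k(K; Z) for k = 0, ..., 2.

Order the vertices as A < B < D < E < F < G. Listing each simplex with vertices in this order, K has dimension 2 with simplices:

  0-simplices (6): A, B, D, E, F, G
  1-simplices (12): AD, AE, AF, BD, BE, BF, BG, DE, DF, EF, EG, FG
  2-simplices (6): ADF, AEF, BDE, BDF, BEG, EFG

giving chain groups C_0 ≅ Z^6, C_1 ≅ Z^12, C_2 ≅ Z^6.

∂_1: C_1 → C_0 is given by ∂[p,q] = [q] − [p].
The 6×12 boundary matrix has rank 5 and Smith normal form diag(1,1,1,1,1).

The boundary map ∂_2: C_2 → C_1 acts by ∂[p,q,r] = [q,r] − [p,r] + [p,q]. For instance
  ∂AEF = EF − AF + AE,
  ∂BEG = EG − BG + BE.
The resulting 12×6 matrix has rank 6, and its Smith normal form has invariant factors (1,1,1,1,1,1).

Now H_k = ker ∂_k / im ∂_{k+1}, so:

  H_0: rank C_0 − rank ∂_1 = 6 − 5 = 1, and the invariant factors of ∂_1 are all 1, so H_0 = Z.
  H_1: rank ker ∂_1 − rank ∂_2 = (12 − 5) − 6 = 1, and the invariant factors of ∂_2 are all 1, so H_1 = Z.
  H_2: rank ker ∂_2 − rank ∂_3 = (6 − 6) − 0 = 0, and there is no ∂_3, so H_2 = 0.

H_0 = Z,  H_1 = Z,  H_2 = 0.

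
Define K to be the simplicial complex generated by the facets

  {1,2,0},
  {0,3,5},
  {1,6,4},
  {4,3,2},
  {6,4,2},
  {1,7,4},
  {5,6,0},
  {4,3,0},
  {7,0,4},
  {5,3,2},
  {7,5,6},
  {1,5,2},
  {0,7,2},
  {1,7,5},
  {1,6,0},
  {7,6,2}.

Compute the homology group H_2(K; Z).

H_2 ≅ Z.

K has 8 vertices, 24 edges, 16 triangles.
rank ∂_2 = 15, rank ∂_3 = 0 ⇒ b_2 = 16 − 15 − 0 = 1. So H_2 ≅ Z.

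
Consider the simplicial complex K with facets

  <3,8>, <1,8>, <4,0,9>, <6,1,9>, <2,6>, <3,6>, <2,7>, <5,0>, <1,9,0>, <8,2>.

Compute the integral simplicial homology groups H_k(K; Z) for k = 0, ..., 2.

H_0 = Z,  H_1 = Z^2,  H_2 = 0.

Fix the vertex order 0 < 1 < 2 < 3 < 4 < 5 < 6 < 7 < 8 < 9 and write every simplex with vertices in increasing order. Then dim K = 2 and the simplices of K are:

  0-simplices (10): [0], [1], [2], [3], [4], [5], [6], [7], [8], [9]
  1-simplices (14): [0,1], [0,4], [0,5], [0,9], [1,6], [1,8], [1,9], [2,6], [2,7], [2,8], [3,6], [3,8], [4,9], [6,9]
  2-simplices (3): [0,1,9], [0,4,9], [1,6,9]

so the chain groups are C_0 ≅ Z^10, C_1 ≅ Z^14, C_2 ≅ Z^3.

Boundary ∂_1: C_1 → C_0 maps an edge to its endpoints' difference, ∂[p,q] = q − p. For instance
  ∂[3,8] = [8] − [3].
As a 10×14 matrix over Z this has rank 9, with invariant factors (1,1,1,1,1,1,1,1,1).

Boundary ∂_2: C_2 → C_1 acts by ∂[p,q,r] = [q,r] − [p,r] + [p,q]. For instance
  ∂[0,4,9] = [4,9] − [0,9] + [0,4],
  ∂[1,6,9] = [6,9] − [1,9] + [1,6].
As a 14×3 matrix over Z this has rank 3, with invariant factors (1,1,1).

Now H_k = ker ∂_k / im ∂_{k+1}, so:

  H_0: rank C_0 − rank ∂_1 = 10 − 9 = 1, and the invariant factors of ∂_1 are all 1, so H_0 = Z.
  H_1: rank ker ∂_1 − rank ∂_2 = (14 − 9) − 3 = 2, and the invariant factors of ∂_2 are all 1, so H_1 = Z^2.
  H_2: rank ker ∂_2 − rank ∂_3 = (3 − 3) − 0 = 0, and there is no ∂_3, so H_2 = 0.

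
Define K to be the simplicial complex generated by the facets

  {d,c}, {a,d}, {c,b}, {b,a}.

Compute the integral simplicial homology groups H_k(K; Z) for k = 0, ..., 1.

Fix the vertex order a < b < c < d and write every simplex with vertices in increasing order. Then dim K = 1 and the simplices of K are:

  0-simplices (4): a, b, c, d
  1-simplices (4): ab, ad, bc, cd

giving chain groups C_0 ≅ Z^4, C_1 ≅ Z^4.

Boundary ∂_1: C_1 → C_0 sends each edge [p,q] (with p < q) to q − p. For instance
  ∂ab = b − a.
The 4×4 boundary matrix has rank 3 and Smith normal form diag(1,1,1).

Reading off H_k = ker ∂_k / im ∂_{k+1}:

  H_0: rank C_0 − rank ∂_1 = 4 − 3 = 1, and the invariant factors of ∂_1 are all 1, so H_0 ≅ Z.
  H_1: rank ker ∂_1 − rank ∂_2 = (4 − 3) − 0 = 1, and there is no ∂_2, so H_1 ≅ Z.

H_0 = Z,  H_1 = Z.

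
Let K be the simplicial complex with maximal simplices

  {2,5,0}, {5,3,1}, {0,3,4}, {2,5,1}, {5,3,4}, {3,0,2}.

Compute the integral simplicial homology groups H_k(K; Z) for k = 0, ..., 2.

H_0 ≅ Z,  H_1 ≅ Z,  H_2 = 0.

Take the total order 0 < 1 < 2 < 3 < 4 < 5 on the vertex set. Then K (dimension 2) consists of the simplices:

  0-simplices (6): [0], [1], [2], [3], [4], [5]
  1-simplices (12): [0,2], [0,3], [0,4], [0,5], [1,2], [1,3], [1,5], [2,3], [2,5], [3,4], [3,5], [4,5]
  2-simplices (6): [0,2,3], [0,2,5], [0,3,4], [1,2,5], [1,3,5], [3,4,5]

giving chain groups C_0 ≅ Z^6, C_1 ≅ Z^12, C_2 ≅ Z^6.

∂_1: C_1 → C_0 sends each edge [p,q] (with p < q) to q − p. For instance
  ∂[2,3] = [3] − [2].
The resulting 6×12 matrix has rank 5, and its Smith normal form has invariant factors (1,1,1,1,1).

The boundary map ∂_2: C_2 → C_1 maps a triangle to the signed sum of its edges. For instance
  ∂[3,4,5] = [4,5] − [3,5] + [3,4],
  ∂[0,2,5] = [2,5] − [0,5] + [0,2].
As a 12×6 matrix over Z this has rank 6, with invariant factors (1,1,1,1,1,1).

Reading off H_k = ker ∂_k / im ∂_{k+1}:

  H_0: rank C_0 − rank ∂_1 = 6 − 5 = 1, and the invariant factors of ∂_1 are all 1, so H_0 = Z.
  H_1: rank ker ∂_1 − rank ∂_2 = (12 − 5) − 6 = 1, and the invariant factors of ∂_2 are all 1, so H_1 = Z.
  H_2: rank ker ∂_2 − rank ∂_3 = (6 − 6) − 0 = 0, and there is no ∂_3, so H_2 = 0.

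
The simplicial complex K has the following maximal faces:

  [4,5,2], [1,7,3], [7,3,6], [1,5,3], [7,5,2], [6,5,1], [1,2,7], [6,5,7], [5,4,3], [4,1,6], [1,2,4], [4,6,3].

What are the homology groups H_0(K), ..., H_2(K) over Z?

K has 7 vertices, 18 edges, 12 triangles.
rank ∂_0 = 0, rank ∂_1 = 6 ⇒ b_0 = 7 − 0 − 6 = 1; all invariant factors of ∂_1 are 1 so no torsion. So H_0 ≅ Z.
rank ∂_1 = 6, rank ∂_2 = 12 ⇒ b_1 = 18 − 6 − 12 = 0; ∂_2 has invariant factor(s) [2] giving torsion. So H_1 ≅ Z/2.
rank ∂_2 = 12, rank ∂_3 = 0 ⇒ b_2 = 12 − 12 − 0 = 0. So H_2 ≅ 0.

H_0 ≅ Z,  H_1 ≅ Z/2,  H_2 = 0.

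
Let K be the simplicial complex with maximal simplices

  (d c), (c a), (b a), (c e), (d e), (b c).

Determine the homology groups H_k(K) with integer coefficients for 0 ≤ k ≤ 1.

H_0 ≅ Z,  H_1 ≅ Z^2.

Take the total order a < b < c < d < e on the vertex set. Then K (dimension 1) consists of the simplices:

  0-simplices (5): a, b, c, d, e
  1-simplices (6): ab, ac, bc, cd, ce, de

so the chain groups are C_0 ≅ Z^5, C_1 ≅ Z^6.

The boundary map ∂_1: C_1 → C_0 maps an edge to its endpoints' difference, ∂[p,q] = q − p. For instance
  ∂bc = c − b.
This gives a 5×6 integer matrix of rank 4; reducing to Smith normal form yields diagonal entries (1,1,1,1).

From H_k ≅ ker(∂_k) / im(∂_{k+1}) we obtain:

  H_0: rank C_0 − rank ∂_1 = 5 − 4 = 1, and the invariant factors of ∂_1 are all 1, so H_0 ≅ Z.
  H_1: rank ker ∂_1 − rank ∂_2 = (6 − 4) − 0 = 2, and there is no ∂_2, so H_1 ≅ Z^2.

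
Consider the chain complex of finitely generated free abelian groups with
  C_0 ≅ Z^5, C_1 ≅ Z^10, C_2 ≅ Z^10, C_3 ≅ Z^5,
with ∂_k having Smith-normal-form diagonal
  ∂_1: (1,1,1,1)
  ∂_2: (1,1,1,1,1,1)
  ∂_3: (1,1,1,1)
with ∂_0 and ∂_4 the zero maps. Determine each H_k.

H_0: b_0 = 5 − 0 − 4 = 1; torsion from ∂_1 factors > 1: none. So H_0 ≅ Z.
H_1: b_1 = 10 − 4 − 6 = 0; torsion from ∂_2 factors > 1: none. So H_1 ≅ 0.
H_2: b_2 = 10 − 6 − 4 = 0; torsion from ∂_3 factors > 1: none. So H_2 ≅ 0.
H_3: b_3 = 5 − 4 − 0 = 1; torsion from ∂_4 factors > 1: none. So H_3 ≅ Z.

H_0 ≅ Z,  H_1 = 0,  H_2 = 0,  H_3 ≅ Z.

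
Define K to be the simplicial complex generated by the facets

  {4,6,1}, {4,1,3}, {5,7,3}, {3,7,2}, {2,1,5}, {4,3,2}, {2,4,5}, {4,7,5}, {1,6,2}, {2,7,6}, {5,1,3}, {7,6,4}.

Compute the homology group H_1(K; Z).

Fix the vertex order 1 < 2 < 3 < 4 < 5 < 6 < 7 and write every simplex with vertices in increasing order. Then dim K = 2 and the simplices of K are:

  0-simplices (7): [1], [2], [3], [4], [5], [6], [7]
  1-simplices (18): [1,2], [1,3], [1,4], [1,5], [1,6], [2,3], [2,4], [2,5], [2,6], [2,7], [3,4], [3,5], [3,7], [4,5], [4,6], [4,7], [5,7], [6,7]
  2-simplices (12): [1,2,5], [1,2,6], [1,3,4], [1,3,5], [1,4,6], [2,3,4], [2,3,7], [2,4,5], [2,6,7], [3,5,7], [4,5,7], [4,6,7]

Hence C_0 ≅ Z^7, C_1 ≅ Z^18, C_2 ≅ Z^12.

∂_1: C_1 → C_0 is given by ∂[p,q] = [q] − [p].
The 7×18 boundary matrix has rank 6 and Smith normal form diag(1,1,1,1,1,1).

The boundary map ∂_2: C_2 → C_1 sends each 2-simplex [p,q,r] to [q,r] − [p,r] + [p,q]. For instance
  ∂[2,4,5] = [4,5] − [2,5] + [2,4],
  ∂[1,3,5] = [3,5] − [1,5] + [1,3].
The 18×12 boundary matrix has rank 12 and Smith normal form diag(1,1,1,1,1,1,1,1,1,1,1,2).

From H_k ≅ ker(∂_k) / im(∂_{k+1}) we obtain:

  H_1: rank ker ∂_1 − rank ∂_2 = (18 − 6) − 12 = 0, and ∂_2 has invariant factor 2 > 1, so H_1 ≅ Z_2.

(K is a triangulation of the real projective plane RP^2.)

H_1 ≅ Z_2.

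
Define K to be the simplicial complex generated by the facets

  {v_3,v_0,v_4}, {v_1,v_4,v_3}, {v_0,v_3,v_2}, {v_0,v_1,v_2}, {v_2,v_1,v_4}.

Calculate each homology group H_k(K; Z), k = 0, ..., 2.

Take the total order v_0 < v_1 < v_2 < v_3 < v_4 on the vertex set. Then K (dimension 2) consists of the simplices:

  0-simplices (5): [v_0], [v_1], [v_2], [v_3], [v_4]
  1-simplices (10): [v_0,v_1], [v_0,v_2], [v_0,v_3], [v_0,v_4], [v_1,v_2], [v_1,v_3], [v_1,v_4], [v_2,v_3], [v_2,v_4], [v_3,v_4]
  2-simplices (5): [v_0,v_1,v_2], [v_0,v_2,v_3], [v_0,v_3,v_4], [v_1,v_2,v_4], [v_1,v_3,v_4]

Hence C_0 ≅ Z^5, C_1 ≅ Z^10, C_2 ≅ Z^5.

Boundary ∂_1: C_1 → C_0 is given by ∂[p,q] = [q] − [p]. For instance
  ∂[v_0,v_1] = [v_1] − [v_0].
This gives a 5×10 integer matrix of rank 4; reducing to Smith normal form yields diagonal entries (1,1,1,1).

The boundary map ∂_2: C_2 → C_1 maps a triangle to the signed sum of its edges. For instance
  ∂[v_0,v_3,v_4] = [v_3,v_4] − [v_0,v_4] + [v_0,v_3],
  ∂[v_0,v_2,v_3] = [v_2,v_3] − [v_0,v_3] + [v_0,v_2].
The resulting 10×5 matrix has rank 5, and its Smith normal form has invariant factors (1,1,1,1,1).

Now H_k = ker ∂_k / im ∂_{k+1}, so:

  H_0: rank C_0 − rank ∂_1 = 5 − 4 = 1, and the invariant factors of ∂_1 are all 1, so H_0 ≅ Z.
  H_1: rank ker ∂_1 − rank ∂_2 = (10 − 4) − 5 = 1, and the invariant factors of ∂_2 are all 1, so H_1 ≅ Z.
  H_2: rank ker ∂_2 − rank ∂_3 = (5 − 5) − 0 = 0, and there is no ∂_3, so H_2 ≅ 0.

H_0 = Z,  H_1 = Z,  H_2 = 0.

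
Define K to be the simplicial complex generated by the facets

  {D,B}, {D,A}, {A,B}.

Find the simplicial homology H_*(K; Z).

H_0 ≅ Z,  H_1 ≅ Z.

Fix the vertex order A < B < D and write every simplex with vertices in increasing order. Then dim K = 1 and the simplices of K are:

  0-simplices (3): A, B, D
  1-simplices (3): AB, AD, BD

so the chain groups are C_0 ≅ Z^3, C_1 ≅ Z^3.

The boundary map ∂_1: C_1 → C_0 is given by ∂[p,q] = [q] − [p].
As a 3×3 matrix over Z this has rank 2, with invariant factors (1,1).

Now H_k = ker ∂_k / im ∂_{k+1}, so:

  H_0: rank C_0 − rank ∂_1 = 3 − 2 = 1, and the invariant factors of ∂_1 are all 1, so H_0 = Z.
  H_1: rank ker ∂_1 − rank ∂_2 = (3 − 2) − 0 = 1, and there is no ∂_2, so H_1 = Z.

(K is a triangulation of the circle S^1.)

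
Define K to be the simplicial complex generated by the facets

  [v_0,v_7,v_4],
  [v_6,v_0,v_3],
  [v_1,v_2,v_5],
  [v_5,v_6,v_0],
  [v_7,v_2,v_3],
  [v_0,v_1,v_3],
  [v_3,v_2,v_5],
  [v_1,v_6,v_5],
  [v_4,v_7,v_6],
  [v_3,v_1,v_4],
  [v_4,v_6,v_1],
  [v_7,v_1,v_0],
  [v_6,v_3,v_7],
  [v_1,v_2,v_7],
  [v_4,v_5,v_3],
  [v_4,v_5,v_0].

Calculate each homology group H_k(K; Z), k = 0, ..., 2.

H_0 = Z,  H_1 = Z^2,  H_2 = Z.

K has 8 vertices, 24 edges, 16 triangles.
rank ∂_0 = 0, rank ∂_1 = 7 ⇒ b_0 = 8 − 0 − 7 = 1; all invariant factors of ∂_1 are 1 so no torsion. So H_0 ≅ Z.
rank ∂_1 = 7, rank ∂_2 = 15 ⇒ b_1 = 24 − 7 − 15 = 2; all invariant factors of ∂_2 are 1 so no torsion. So H_1 ≅ Z^2.
rank ∂_2 = 15, rank ∂_3 = 0 ⇒ b_2 = 16 − 15 − 0 = 1. So H_2 ≅ Z.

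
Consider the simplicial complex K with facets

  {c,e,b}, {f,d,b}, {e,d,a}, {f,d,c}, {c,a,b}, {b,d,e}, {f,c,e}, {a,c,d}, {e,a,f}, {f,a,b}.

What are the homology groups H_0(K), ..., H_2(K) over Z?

Order the vertices as a < b < c < d < e < f. Listing each simplex with vertices in this order, K has dimension 2 with simplices:

  0-simplices (6): a, b, c, d, e, f
  1-simplices (15): ab, ac, ad, ae, af, bc, bd, be, bf, cd, ce, cf, de, df, ef
  2-simplices (10): abc, abf, acd, ade, aef, bce, bde, bdf, cdf, cef

Hence C_0 ≅ Z^6, C_1 ≅ Z^15, C_2 ≅ Z^10.

∂_1: C_1 → C_0 maps an edge to its endpoints' difference, ∂[p,q] = q − p.
As a 6×15 matrix over Z this has rank 5, with invariant factors (1,1,1,1,1).

Boundary ∂_2: C_2 → C_1 maps a triangle to the signed sum of its edges. For instance
  ∂bce = ce − be + bc,
  ∂abf = bf − af + ab.
The 15×10 boundary matrix has rank 10 and Smith normal form diag(1,1,1,1,1,1,1,1,1,2).

Reading off H_k = ker ∂_k / im ∂_{k+1}:

  H_0: rank C_0 − rank ∂_1 = 6 − 5 = 1, and the invariant factors of ∂_1 are all 1, so H_0 = Z.
  H_1: rank ker ∂_1 − rank ∂_2 = (15 − 5) − 10 = 0, and ∂_2 has invariant factor 2 > 1, so H_1 = Z/2.
  H_2: rank ker ∂_2 − rank ∂_3 = (10 − 10) − 0 = 0, and there is no ∂_3, so H_2 = 0.

H_0 ≅ Z,  H_1 ≅ Z/2,  H_2 = 0.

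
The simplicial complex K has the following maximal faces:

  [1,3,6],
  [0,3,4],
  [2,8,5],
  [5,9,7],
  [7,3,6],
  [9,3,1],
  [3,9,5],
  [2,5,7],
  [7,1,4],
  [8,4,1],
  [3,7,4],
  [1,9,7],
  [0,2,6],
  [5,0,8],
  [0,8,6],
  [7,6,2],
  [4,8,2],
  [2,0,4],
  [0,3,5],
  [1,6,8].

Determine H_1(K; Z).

We work with the vertex ordering 0 < 1 < 2 < 3 < 4 < 5 < 6 < 7 < 8 < 9. The simplices of K, each written with vertices in increasing order, are:

  0-simplices (10): [0], [1], [2], [3], [4], [5], [6], [7], [8], [9]
  1-simplices (30): (30 of them)
  2-simplices (20): (20 of them)

Hence C_0 ≅ Z^10, C_1 ≅ Z^30, C_2 ≅ Z^20.

Boundary ∂_1: C_1 → C_0 is given by ∂[p,q] = [q] − [p].
The 10×30 boundary matrix has rank 9 and Smith normal form diag(1,1,1,1,1,1,1,1,1).

∂_2: C_2 → C_1 acts by ∂[p,q,r] = [q,r] − [p,r] + [p,q]. For instance
  ∂[0,6,8] = [6,8] − [0,8] + [0,6],
  ∂[3,5,9] = [5,9] − [3,9] + [3,5].
This gives a 30×20 integer matrix of rank 20; reducing to Smith normal form yields diagonal entries (1,1,1,1,1,1,1,1,1,1,1,1,1,1,1,1,1,1,1,2).

Reading off H_k = ker ∂_k / im ∂_{k+1}:

  H_1: rank ker ∂_1 − rank ∂_2 = (30 − 9) − 20 = 1, and ∂_2 has invariant factor 2 > 1, so H_1 ≅ Z ⊕ Z/2.

H_1 = Z ⊕ Z/2.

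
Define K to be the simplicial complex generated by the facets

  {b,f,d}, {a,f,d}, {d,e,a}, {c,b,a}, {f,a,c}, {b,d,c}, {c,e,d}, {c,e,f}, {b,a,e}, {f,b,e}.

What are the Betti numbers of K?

We work with the vertex ordering a < b < c < d < e < f. The simplices of K, each written with vertices in increasing order, are:

  0-simplices (6): a, b, c, d, e, f
  1-simplices (15): ab, ac, ad, ae, af, bc, bd, be, bf, cd, ce, cf, de, df, ef
  2-simplices (10): abc, abe, acf, ade, adf, bcd, bdf, bef, cde, cef

so the chain groups are C_0 ≅ Z^6, C_1 ≅ Z^15, C_2 ≅ Z^10.

The boundary map ∂_1: C_1 → C_0 maps an edge to its endpoints' difference, ∂[p,q] = q − p. For instance
  ∂de = e − d.
The resulting 6×15 matrix has rank 5, and its Smith normal form has invariant factors (1,1,1,1,1).

∂_2: C_2 → C_1 maps a triangle to the signed sum of its edges. For instance
  ∂bef = ef − bf + be,
  ∂adf = df − af + ad.
The resulting 15×10 matrix has rank 10, and its Smith normal form has invariant factors (1,1,1,1,1,1,1,1,1,2).

Computing H_k = (kernel of ∂_k) / (image of ∂_{k+1}):

  H_0: rank C_0 − rank ∂_1 = 6 − 5 = 1, and the invariant factors of ∂_1 are all 1, so H_0 = Z.
  H_1: rank ker ∂_1 − rank ∂_2 = (15 − 5) − 10 = 0, and ∂_2 has invariant factor 2 > 1, so H_1 = Z/2.
  H_2: rank ker ∂_2 − rank ∂_3 = (10 − 10) − 0 = 0, and there is no ∂_3, so H_2 = 0.

Hence the Betti numbers are b_0 = 1, b_1 = 0, b_2 = 0.

b_0 = 1, b_1 = 0, b_2 = 0.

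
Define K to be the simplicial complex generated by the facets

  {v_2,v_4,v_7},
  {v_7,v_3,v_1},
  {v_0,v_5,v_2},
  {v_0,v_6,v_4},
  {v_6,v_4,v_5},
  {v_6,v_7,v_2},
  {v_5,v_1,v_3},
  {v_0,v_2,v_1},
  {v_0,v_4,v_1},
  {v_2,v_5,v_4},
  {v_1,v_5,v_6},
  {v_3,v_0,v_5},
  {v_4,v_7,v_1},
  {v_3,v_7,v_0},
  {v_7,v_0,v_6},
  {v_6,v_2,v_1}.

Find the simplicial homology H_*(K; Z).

H_0 = Z,  H_1 = Z^2,  H_2 = Z.

Take the total order v_0 < v_1 < v_2 < v_3 < v_4 < v_5 < v_6 < v_7 on the vertex set. Then K (dimension 2) consists of the simplices:

  0-simplices (8): [v_0], [v_1], [v_2], [v_3], [v_4], [v_5], [v_6], [v_7]
  1-simplices (24): (24 of them)
  2-simplices (16): (16 of them)

Hence C_0 ≅ Z^8, C_1 ≅ Z^24, C_2 ≅ Z^16.

The boundary map ∂_1: C_1 → C_0 sends each edge [p,q] (with p < q) to q − p. For instance
  ∂[v_1,v_3] = [v_3] − [v_1].
As a 8×24 matrix over Z this has rank 7, with invariant factors (1,1,1,1,1,1,1).

Boundary ∂_2: C_2 → C_1 acts by ∂[p,q,r] = [q,r] − [p,r] + [p,q]. For instance
  ∂[v_0,v_6,v_7] = [v_6,v_7] − [v_0,v_7] + [v_0,v_6],
  ∂[v_0,v_3,v_5] = [v_3,v_5] − [v_0,v_5] + [v_0,v_3].
The 24×16 boundary matrix has rank 15 and Smith normal form diag(1,1,1,1,1,1,1,1,1,1,1,1,1,1,1).

Reading off H_k = ker ∂_k / im ∂_{k+1}:

  H_0: rank C_0 − rank ∂_1 = 8 − 7 = 1, and the invariant factors of ∂_1 are all 1, so H_0 ≅ Z.
  H_1: rank ker ∂_1 − rank ∂_2 = (24 − 7) − 15 = 2, and the invariant factors of ∂_2 are all 1, so H_1 ≅ Z^2.
  H_2: rank ker ∂_2 − rank ∂_3 = (16 − 15) − 0 = 1, and there is no ∂_3, so H_2 ≅ Z.

As a check, the Euler characteristic is 8 − 24 + 16 = 0, which agrees with 1 − 2 + 1 = 0.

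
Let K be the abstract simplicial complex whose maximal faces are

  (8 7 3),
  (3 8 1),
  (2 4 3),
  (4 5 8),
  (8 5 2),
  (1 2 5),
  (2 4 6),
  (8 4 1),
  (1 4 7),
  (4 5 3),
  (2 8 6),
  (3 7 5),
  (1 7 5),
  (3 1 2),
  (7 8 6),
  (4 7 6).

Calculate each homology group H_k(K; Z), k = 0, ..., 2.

We work with the vertex ordering 1 < 2 < 3 < 4 < 5 < 6 < 7 < 8. The simplices of K, each written with vertices in increasing order, are:

  0-simplices (8): [1], [2], [3], [4], [5], [6], [7], [8]
  1-simplices (24): (24 of them)
  2-simplices (16): [1,2,3], [1,2,5], [1,3,8], [1,4,7], [1,4,8], [1,5,7], [2,3,4], [2,4,6], [2,5,8], [2,6,8], [3,4,5], [3,5,7], [3,7,8], [4,5,8], [4,6,7], [6,7,8]

so the chain groups are C_0 ≅ Z^8, C_1 ≅ Z^24, C_2 ≅ Z^16.

The boundary map ∂_1: C_1 → C_0 sends each edge [p,q] (with p < q) to q − p.
This gives a 8×24 integer matrix of rank 7; reducing to Smith normal form yields diagonal entries (1,1,1,1,1,1,1).

∂_2: C_2 → C_1 sends each 2-simplex [p,q,r] to [q,r] − [p,r] + [p,q]. For instance
  ∂[1,4,7] = [4,7] − [1,7] + [1,4],
  ∂[3,7,8] = [7,8] − [3,8] + [3,7].
As a 24×16 matrix over Z this has rank 15, with invariant factors (1,1,1,1,1,1,1,1,1,1,1,1,1,1,1).

Now H_k = ker ∂_k / im ∂_{k+1}, so:

  H_0: rank C_0 − rank ∂_1 = 8 − 7 = 1, and the invariant factors of ∂_1 are all 1, so H_0 ≅ Z.
  H_1: rank ker ∂_1 − rank ∂_2 = (24 − 7) − 15 = 2, and the invariant factors of ∂_2 are all 1, so H_1 ≅ Z^2.
  H_2: rank ker ∂_2 − rank ∂_3 = (16 − 15) − 0 = 1, and there is no ∂_3, so H_2 ≅ Z.

H_0 = Z,  H_1 = Z^2,  H_2 = Z.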